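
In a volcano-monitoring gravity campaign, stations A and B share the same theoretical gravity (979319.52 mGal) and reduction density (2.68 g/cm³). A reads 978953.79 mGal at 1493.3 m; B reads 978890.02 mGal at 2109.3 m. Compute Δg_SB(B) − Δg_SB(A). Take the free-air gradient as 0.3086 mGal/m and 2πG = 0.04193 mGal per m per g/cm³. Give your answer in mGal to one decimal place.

Δg_SB(A) = 978953.79 − 979319.52 + 0.3086×1493.3 − 0.04193×2.68×1493.3 = -72.70 mGal
Δg_SB(B) = 978890.02 − 979319.52 + 0.3086×2109.3 − 0.04193×2.68×2109.3 = -15.60 mGal
Difference = -15.60 − (-72.70) = 57.10 mGal

57.1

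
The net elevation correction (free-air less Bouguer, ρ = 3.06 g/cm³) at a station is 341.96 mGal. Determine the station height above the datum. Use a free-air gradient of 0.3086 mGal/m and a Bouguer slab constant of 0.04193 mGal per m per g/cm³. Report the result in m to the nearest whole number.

Combined gradient = 0.3086 − 0.04193 × 3.06 = 0.1802942 mGal/m
h = 341.96 / 0.1802942 = 1896.68 m

1897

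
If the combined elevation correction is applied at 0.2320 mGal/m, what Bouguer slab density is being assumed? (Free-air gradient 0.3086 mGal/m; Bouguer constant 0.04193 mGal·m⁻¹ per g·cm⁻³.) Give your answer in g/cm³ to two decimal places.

1.83

0.2320 = 0.3086 − 0.04193 × ρ
ρ = (0.3086 − 0.2320) / 0.04193 = 1.83 g/cm³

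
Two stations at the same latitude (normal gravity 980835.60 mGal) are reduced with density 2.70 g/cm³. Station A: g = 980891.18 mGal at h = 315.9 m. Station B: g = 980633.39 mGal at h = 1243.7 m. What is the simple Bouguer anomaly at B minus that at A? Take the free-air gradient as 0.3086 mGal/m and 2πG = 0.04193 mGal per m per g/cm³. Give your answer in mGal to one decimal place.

Δg_SB(A) = 980891.18 − 980835.60 + 0.3086×315.9 − 0.04193×2.70×315.9 = 117.30 mGal
Δg_SB(B) = 980633.39 − 980835.60 + 0.3086×1243.7 − 0.04193×2.70×1243.7 = 40.80 mGal
Difference = 40.80 − (117.30) = -76.50 mGal

-76.5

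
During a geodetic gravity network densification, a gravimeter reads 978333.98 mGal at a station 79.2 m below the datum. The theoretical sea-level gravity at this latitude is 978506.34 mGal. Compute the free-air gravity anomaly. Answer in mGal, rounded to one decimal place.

Free-air correction = 0.3086 × -79.2 = -24.44 mGal
Free-air anomaly = 978333.98 − 978506.34 + (-24.44) = -196.80 mGal

-196.8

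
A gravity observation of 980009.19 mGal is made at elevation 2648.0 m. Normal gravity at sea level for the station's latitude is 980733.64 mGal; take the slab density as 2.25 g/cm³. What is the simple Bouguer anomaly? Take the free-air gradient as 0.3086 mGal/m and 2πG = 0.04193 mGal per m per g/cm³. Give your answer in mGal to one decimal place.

-157.1

Free-air correction = 0.3086 × 2648.0 = 817.17 mGal
Free-air anomaly = 980009.19 − 980733.64 + (817.17) = 92.72 mGal
Bouguer slab correction = 0.04193 × 2.25 × 2648.0 = 249.82 mGal
Simple Bouguer anomaly = 92.72 − (249.82) = -157.10 mGal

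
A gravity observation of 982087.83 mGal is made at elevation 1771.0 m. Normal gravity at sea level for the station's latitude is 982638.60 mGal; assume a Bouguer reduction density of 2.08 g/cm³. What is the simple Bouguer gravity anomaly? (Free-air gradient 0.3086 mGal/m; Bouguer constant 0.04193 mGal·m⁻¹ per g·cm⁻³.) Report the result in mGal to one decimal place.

-158.7

Free-air correction = 0.3086 × 1771.0 = 546.53 mGal
Free-air anomaly = 982087.83 − 982638.60 + (546.53) = -4.24 mGal
Bouguer slab correction = 0.04193 × 2.08 × 1771.0 = 154.46 mGal
Simple Bouguer anomaly = -4.24 − (154.46) = -158.70 mGal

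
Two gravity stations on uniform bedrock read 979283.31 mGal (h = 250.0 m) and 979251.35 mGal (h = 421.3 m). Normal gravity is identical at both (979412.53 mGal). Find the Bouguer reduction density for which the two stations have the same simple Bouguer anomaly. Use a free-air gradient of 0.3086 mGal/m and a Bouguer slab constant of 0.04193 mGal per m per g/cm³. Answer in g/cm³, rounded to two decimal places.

2.91

Δg_obs = 979251.35 − 979283.31 = -31.96 mGal over Δh = 421.3 − 250.0 = 171.3 m
Equal Bouguer anomalies ⇒ Δg_obs + (0.3086 − 0.04193ρ)·Δh = 0
0.3086 − 0.04193ρ = −Δg_obs/Δh = 0.18657
ρ = (0.3086 − 0.18657) / 0.04193 = 2.91 g/cm³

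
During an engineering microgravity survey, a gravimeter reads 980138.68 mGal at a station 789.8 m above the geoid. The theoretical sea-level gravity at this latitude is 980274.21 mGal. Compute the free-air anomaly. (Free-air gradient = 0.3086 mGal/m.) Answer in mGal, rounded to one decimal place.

108.2

Free-air correction = 0.3086 × 789.8 = 243.73 mGal
Free-air anomaly = 980138.68 − 980274.21 + (243.73) = 108.20 mGal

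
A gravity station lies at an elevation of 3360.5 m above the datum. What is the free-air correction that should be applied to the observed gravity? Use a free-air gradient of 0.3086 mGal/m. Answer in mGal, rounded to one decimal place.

Free-air correction = 0.3086 × 3360.5 = 1037.1 mGal

1037.1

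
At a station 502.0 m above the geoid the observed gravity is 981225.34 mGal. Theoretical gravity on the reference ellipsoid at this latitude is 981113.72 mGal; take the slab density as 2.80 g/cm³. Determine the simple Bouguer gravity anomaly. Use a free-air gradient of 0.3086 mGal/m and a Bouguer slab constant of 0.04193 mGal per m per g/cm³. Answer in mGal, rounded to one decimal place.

207.6

Free-air correction = 0.3086 × 502.0 = 154.92 mGal
Free-air anomaly = 981225.34 − 981113.72 + (154.92) = 266.54 mGal
Bouguer slab correction = 0.04193 × 2.80 × 502.0 = 58.94 mGal
Simple Bouguer anomaly = 266.54 − (58.94) = 207.60 mGal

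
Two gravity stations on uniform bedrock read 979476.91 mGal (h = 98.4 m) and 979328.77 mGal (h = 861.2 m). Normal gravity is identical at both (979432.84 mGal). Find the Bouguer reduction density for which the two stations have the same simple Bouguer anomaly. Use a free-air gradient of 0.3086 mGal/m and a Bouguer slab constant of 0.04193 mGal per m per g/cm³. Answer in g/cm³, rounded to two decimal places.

2.73

Δg_obs = 979328.77 − 979476.91 = -148.14 mGal over Δh = 861.2 − 98.4 = 762.8 m
Equal Bouguer anomalies ⇒ Δg_obs + (0.3086 − 0.04193ρ)·Δh = 0
0.3086 − 0.04193ρ = −Δg_obs/Δh = 0.19421
ρ = (0.3086 − 0.19421) / 0.04193 = 2.73 g/cm³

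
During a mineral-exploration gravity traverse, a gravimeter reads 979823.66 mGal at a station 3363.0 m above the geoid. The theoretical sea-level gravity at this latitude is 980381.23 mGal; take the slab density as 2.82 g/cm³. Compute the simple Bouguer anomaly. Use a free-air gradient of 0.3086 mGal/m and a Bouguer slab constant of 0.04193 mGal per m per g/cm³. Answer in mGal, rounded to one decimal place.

Free-air correction = 0.3086 × 3363.0 = 1037.82 mGal
Free-air anomaly = 979823.66 − 980381.23 + (1037.82) = 480.25 mGal
Bouguer slab correction = 0.04193 × 2.82 × 3363.0 = 397.65 mGal
Simple Bouguer anomaly = 480.25 − (397.65) = 82.60 mGal

82.6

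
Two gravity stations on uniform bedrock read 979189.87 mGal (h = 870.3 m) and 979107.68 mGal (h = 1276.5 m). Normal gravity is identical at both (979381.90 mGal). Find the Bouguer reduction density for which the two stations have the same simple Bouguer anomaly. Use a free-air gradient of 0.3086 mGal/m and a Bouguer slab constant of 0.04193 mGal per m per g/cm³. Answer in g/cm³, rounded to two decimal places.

Δg_obs = 979107.68 − 979189.87 = -82.19 mGal over Δh = 1276.5 − 870.3 = 406.2 m
Equal Bouguer anomalies ⇒ Δg_obs + (0.3086 − 0.04193ρ)·Δh = 0
0.3086 − 0.04193ρ = −Δg_obs/Δh = 0.20234
ρ = (0.3086 − 0.20234) / 0.04193 = 2.53 g/cm³

2.53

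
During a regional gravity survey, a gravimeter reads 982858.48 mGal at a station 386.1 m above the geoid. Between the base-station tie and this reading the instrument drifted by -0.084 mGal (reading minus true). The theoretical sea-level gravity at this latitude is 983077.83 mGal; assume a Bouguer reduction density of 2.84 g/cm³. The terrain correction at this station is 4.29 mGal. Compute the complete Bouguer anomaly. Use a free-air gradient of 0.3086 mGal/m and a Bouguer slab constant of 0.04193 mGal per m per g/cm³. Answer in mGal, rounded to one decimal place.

Drift-corrected reading = 982858.48 − (-0.084) = 982858.564 mGal
Free-air correction = 0.3086 × 386.1 = 119.15 mGal
Free-air anomaly = 982858.564 − 983077.83 + (119.15) = -100.116 mGal
Bouguer slab correction = 0.04193 × 2.84 × 386.1 = 45.98 mGal
Simple Bouguer anomaly = -100.116 − (45.98) = -146.096 mGal
Complete Bouguer anomaly = -146.096 + 4.29 = -141.806 mGal

-141.8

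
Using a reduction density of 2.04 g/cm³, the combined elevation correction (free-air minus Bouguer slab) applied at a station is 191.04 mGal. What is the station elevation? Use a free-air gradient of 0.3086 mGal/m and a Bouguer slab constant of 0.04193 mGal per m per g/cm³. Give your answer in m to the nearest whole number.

Combined gradient = 0.3086 − 0.04193 × 2.04 = 0.2230628 mGal/m
h = 191.04 / 0.2230628 = 856.44 m

856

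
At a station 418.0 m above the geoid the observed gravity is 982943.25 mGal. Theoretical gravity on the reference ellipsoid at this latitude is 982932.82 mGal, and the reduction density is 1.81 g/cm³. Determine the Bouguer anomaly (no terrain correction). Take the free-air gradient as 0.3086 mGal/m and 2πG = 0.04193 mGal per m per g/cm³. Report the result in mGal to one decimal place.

Free-air correction = 0.3086 × 418.0 = 128.99 mGal
Free-air anomaly = 982943.25 − 982932.82 + (128.99) = 139.42 mGal
Bouguer slab correction = 0.04193 × 1.81 × 418.0 = 31.72 mGal
Simple Bouguer anomaly = 139.42 − (31.72) = 107.70 mGal

107.7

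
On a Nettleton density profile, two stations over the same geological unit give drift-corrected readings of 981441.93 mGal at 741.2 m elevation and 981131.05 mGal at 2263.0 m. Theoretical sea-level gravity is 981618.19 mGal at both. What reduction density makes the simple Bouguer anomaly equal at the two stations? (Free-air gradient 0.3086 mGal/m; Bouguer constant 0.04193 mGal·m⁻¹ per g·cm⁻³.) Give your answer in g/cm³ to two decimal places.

2.49

Δg_obs = 981131.05 − 981441.93 = -310.88 mGal over Δh = 2263.0 − 741.2 = 1521.8 m
Equal Bouguer anomalies ⇒ Δg_obs + (0.3086 − 0.04193ρ)·Δh = 0
0.3086 − 0.04193ρ = −Δg_obs/Δh = 0.20428
ρ = (0.3086 − 0.20428) / 0.04193 = 2.49 g/cm³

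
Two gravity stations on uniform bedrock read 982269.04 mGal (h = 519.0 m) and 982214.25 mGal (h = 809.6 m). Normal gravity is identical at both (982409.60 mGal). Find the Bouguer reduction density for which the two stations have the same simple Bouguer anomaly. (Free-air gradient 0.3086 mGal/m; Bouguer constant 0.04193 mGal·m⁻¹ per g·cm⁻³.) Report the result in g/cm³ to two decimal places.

Δg_obs = 982214.25 − 982269.04 = -54.79 mGal over Δh = 809.6 − 519.0 = 290.6 m
Equal Bouguer anomalies ⇒ Δg_obs + (0.3086 − 0.04193ρ)·Δh = 0
0.3086 − 0.04193ρ = −Δg_obs/Δh = 0.18854
ρ = (0.3086 − 0.18854) / 0.04193 = 2.86 g/cm³

2.86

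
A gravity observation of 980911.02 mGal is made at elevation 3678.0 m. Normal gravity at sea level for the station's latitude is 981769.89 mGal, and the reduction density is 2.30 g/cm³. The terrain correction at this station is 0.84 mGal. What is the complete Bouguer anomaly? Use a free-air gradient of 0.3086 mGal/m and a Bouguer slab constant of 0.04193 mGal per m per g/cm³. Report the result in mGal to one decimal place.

Free-air correction = 0.3086 × 3678.0 = 1135.03 mGal
Free-air anomaly = 980911.02 − 981769.89 + (1135.03) = 276.16 mGal
Bouguer slab correction = 0.04193 × 2.30 × 3678.0 = 354.70 mGal
Simple Bouguer anomaly = 276.16 − (354.70) = -78.54 mGal
Complete Bouguer anomaly = -78.54 + 0.84 = -77.70 mGal

-77.7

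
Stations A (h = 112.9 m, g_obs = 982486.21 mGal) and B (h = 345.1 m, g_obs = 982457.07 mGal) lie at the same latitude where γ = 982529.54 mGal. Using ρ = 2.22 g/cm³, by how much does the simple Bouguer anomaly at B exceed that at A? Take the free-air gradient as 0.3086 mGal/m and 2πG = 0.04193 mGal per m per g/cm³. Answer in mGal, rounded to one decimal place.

20.9

Δg_SB(A) = 982486.21 − 982529.54 + 0.3086×112.9 − 0.04193×2.22×112.9 = -19.00 mGal
Δg_SB(B) = 982457.07 − 982529.54 + 0.3086×345.1 − 0.04193×2.22×345.1 = 1.90 mGal
Difference = 1.90 − (-19.00) = 20.90 mGal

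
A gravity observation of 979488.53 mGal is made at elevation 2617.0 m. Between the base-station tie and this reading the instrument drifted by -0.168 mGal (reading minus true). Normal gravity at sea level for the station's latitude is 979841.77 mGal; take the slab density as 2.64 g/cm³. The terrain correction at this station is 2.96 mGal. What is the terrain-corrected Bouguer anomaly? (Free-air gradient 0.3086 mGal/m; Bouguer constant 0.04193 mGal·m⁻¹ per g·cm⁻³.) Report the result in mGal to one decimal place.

Drift-corrected reading = 979488.53 − (-0.168) = 979488.698 mGal
Free-air correction = 0.3086 × 2617.0 = 807.61 mGal
Free-air anomaly = 979488.698 − 979841.77 + (807.61) = 454.538 mGal
Bouguer slab correction = 0.04193 × 2.64 × 2617.0 = 289.69 mGal
Simple Bouguer anomaly = 454.538 − (289.69) = 164.848 mGal
Complete Bouguer anomaly = 164.848 + 2.96 = 167.808 mGal

167.8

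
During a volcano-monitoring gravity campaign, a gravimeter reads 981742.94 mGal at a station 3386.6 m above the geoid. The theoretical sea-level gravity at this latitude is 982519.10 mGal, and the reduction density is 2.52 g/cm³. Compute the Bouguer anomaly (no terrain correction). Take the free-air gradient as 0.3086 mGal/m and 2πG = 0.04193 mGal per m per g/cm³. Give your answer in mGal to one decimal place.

Free-air correction = 0.3086 × 3386.6 = 1045.10 mGal
Free-air anomaly = 981742.94 − 982519.10 + (1045.10) = 268.94 mGal
Bouguer slab correction = 0.04193 × 2.52 × 3386.6 = 357.84 mGal
Simple Bouguer anomaly = 268.94 − (357.84) = -88.90 mGal

-88.9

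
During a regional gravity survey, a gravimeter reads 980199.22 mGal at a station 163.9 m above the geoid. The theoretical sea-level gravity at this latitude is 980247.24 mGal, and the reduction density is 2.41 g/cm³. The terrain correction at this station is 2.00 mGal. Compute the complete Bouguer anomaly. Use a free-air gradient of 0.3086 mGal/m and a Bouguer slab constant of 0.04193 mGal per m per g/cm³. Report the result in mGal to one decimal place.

-12.0

Free-air correction = 0.3086 × 163.9 = 50.58 mGal
Free-air anomaly = 980199.22 − 980247.24 + (50.58) = 2.56 mGal
Bouguer slab correction = 0.04193 × 2.41 × 163.9 = 16.56 mGal
Simple Bouguer anomaly = 2.56 − (16.56) = -14.00 mGal
Complete Bouguer anomaly = -14.00 + 2.00 = -12.00 mGal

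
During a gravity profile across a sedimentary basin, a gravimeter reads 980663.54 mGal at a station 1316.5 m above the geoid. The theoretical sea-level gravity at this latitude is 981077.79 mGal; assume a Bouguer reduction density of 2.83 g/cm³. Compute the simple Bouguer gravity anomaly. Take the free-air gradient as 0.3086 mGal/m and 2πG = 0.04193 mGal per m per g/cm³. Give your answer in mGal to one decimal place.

-164.2

Free-air correction = 0.3086 × 1316.5 = 406.27 mGal
Free-air anomaly = 980663.54 − 981077.79 + (406.27) = -7.98 mGal
Bouguer slab correction = 0.04193 × 2.83 × 1316.5 = 156.22 mGal
Simple Bouguer anomaly = -7.98 − (156.22) = -164.20 mGal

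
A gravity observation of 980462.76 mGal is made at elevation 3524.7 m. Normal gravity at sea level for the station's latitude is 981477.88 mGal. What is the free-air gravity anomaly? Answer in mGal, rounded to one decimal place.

72.6

Free-air correction = 0.3086 × 3524.7 = 1087.72 mGal
Free-air anomaly = 980462.76 − 981477.88 + (1087.72) = 72.60 mGal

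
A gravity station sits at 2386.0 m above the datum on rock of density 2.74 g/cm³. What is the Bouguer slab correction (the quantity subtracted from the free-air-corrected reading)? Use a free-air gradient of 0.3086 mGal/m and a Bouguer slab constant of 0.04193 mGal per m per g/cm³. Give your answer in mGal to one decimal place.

Bouguer slab correction = 0.04193 × 2.74 × 2386.0 = 274.1 mGal

274.1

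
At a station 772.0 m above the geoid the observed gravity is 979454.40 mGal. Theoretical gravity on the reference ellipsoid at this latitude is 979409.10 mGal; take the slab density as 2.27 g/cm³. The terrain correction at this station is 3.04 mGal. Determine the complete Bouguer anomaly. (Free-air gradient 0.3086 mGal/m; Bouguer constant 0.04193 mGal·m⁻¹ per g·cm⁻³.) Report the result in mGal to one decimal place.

Free-air correction = 0.3086 × 772.0 = 238.24 mGal
Free-air anomaly = 979454.40 − 979409.10 + (238.24) = 283.54 mGal
Bouguer slab correction = 0.04193 × 2.27 × 772.0 = 73.48 mGal
Simple Bouguer anomaly = 283.54 − (73.48) = 210.06 mGal
Complete Bouguer anomaly = 210.06 + 3.04 = 213.10 mGal

213.1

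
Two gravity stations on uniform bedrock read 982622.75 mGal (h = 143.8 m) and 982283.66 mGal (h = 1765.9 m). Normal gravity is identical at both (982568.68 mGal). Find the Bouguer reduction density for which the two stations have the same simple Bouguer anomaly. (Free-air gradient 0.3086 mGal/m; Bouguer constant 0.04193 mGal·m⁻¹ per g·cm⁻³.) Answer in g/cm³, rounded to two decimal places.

Δg_obs = 982283.66 − 982622.75 = -339.09 mGal over Δh = 1765.9 − 143.8 = 1622.1 m
Equal Bouguer anomalies ⇒ Δg_obs + (0.3086 − 0.04193ρ)·Δh = 0
0.3086 − 0.04193ρ = −Δg_obs/Δh = 0.20904
ρ = (0.3086 − 0.20904) / 0.04193 = 2.37 g/cm³

2.37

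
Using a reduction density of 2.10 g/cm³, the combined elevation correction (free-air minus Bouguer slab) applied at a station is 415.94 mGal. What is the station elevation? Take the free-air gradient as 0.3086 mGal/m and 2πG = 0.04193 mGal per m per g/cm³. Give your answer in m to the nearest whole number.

Combined gradient = 0.3086 − 0.04193 × 2.10 = 0.2205470 mGal/m
h = 415.94 / 0.2205470 = 1885.95 m

1886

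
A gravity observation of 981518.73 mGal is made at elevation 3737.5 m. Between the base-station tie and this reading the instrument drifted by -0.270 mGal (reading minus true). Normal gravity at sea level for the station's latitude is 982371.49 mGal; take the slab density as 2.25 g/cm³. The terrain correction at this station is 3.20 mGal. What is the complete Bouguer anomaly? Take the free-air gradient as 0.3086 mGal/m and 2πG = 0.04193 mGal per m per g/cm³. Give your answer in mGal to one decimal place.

-48.5

Drift-corrected reading = 981518.73 − (-0.270) = 981519.000 mGal
Free-air correction = 0.3086 × 3737.5 = 1153.39 mGal
Free-air anomaly = 981519.000 − 982371.49 + (1153.39) = 300.900 mGal
Bouguer slab correction = 0.04193 × 2.25 × 3737.5 = 352.61 mGal
Simple Bouguer anomaly = 300.900 − (352.61) = -51.710 mGal
Complete Bouguer anomaly = -51.710 + 3.20 = -48.510 mGal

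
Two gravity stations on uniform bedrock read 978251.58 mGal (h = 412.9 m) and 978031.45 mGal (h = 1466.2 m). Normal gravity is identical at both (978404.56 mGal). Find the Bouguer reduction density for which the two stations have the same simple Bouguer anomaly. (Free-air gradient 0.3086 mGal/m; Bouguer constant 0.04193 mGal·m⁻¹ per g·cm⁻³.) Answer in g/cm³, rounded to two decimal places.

Δg_obs = 978031.45 − 978251.58 = -220.13 mGal over Δh = 1466.2 − 412.9 = 1053.3 m
Equal Bouguer anomalies ⇒ Δg_obs + (0.3086 − 0.04193ρ)·Δh = 0
0.3086 − 0.04193ρ = −Δg_obs/Δh = 0.20899
ρ = (0.3086 − 0.20899) / 0.04193 = 2.38 g/cm³

2.38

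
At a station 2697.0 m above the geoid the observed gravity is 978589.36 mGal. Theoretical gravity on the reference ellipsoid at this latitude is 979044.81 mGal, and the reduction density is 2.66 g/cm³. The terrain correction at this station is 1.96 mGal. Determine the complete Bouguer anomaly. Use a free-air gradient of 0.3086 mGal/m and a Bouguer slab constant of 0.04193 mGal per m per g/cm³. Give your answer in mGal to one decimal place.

Free-air correction = 0.3086 × 2697.0 = 832.29 mGal
Free-air anomaly = 978589.36 − 979044.81 + (832.29) = 376.84 mGal
Bouguer slab correction = 0.04193 × 2.66 × 2697.0 = 300.81 mGal
Simple Bouguer anomaly = 376.84 − (300.81) = 76.03 mGal
Complete Bouguer anomaly = 76.03 + 1.96 = 77.99 mGal

78.0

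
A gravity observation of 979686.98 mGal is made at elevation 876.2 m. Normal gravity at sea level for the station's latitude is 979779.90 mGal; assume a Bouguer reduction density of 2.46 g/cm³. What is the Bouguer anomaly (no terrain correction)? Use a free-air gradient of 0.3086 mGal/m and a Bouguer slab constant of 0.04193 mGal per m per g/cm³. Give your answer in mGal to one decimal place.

Free-air correction = 0.3086 × 876.2 = 270.40 mGal
Free-air anomaly = 979686.98 − 979779.90 + (270.40) = 177.48 mGal
Bouguer slab correction = 0.04193 × 2.46 × 876.2 = 90.38 mGal
Simple Bouguer anomaly = 177.48 − (90.38) = 87.10 mGal

87.1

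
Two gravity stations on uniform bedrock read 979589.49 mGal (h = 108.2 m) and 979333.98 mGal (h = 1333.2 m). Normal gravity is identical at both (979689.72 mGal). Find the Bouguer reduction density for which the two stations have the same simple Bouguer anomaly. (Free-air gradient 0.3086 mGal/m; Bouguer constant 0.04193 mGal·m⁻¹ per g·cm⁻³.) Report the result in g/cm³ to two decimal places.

2.39

Δg_obs = 979333.98 − 979589.49 = -255.51 mGal over Δh = 1333.2 − 108.2 = 1225.0 m
Equal Bouguer anomalies ⇒ Δg_obs + (0.3086 − 0.04193ρ)·Δh = 0
0.3086 − 0.04193ρ = −Δg_obs/Δh = 0.20858
ρ = (0.3086 − 0.20858) / 0.04193 = 2.39 g/cm³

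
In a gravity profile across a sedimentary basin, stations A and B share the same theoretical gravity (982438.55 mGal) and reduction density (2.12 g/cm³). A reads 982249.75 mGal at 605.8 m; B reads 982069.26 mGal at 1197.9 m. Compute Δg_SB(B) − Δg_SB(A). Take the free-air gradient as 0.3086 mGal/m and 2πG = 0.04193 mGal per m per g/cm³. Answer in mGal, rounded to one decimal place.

-50.4

Δg_SB(A) = 982249.75 − 982438.55 + 0.3086×605.8 − 0.04193×2.12×605.8 = -55.70 mGal
Δg_SB(B) = 982069.26 − 982438.55 + 0.3086×1197.9 − 0.04193×2.12×1197.9 = -106.10 mGal
Difference = -106.10 − (-55.70) = -50.40 mGal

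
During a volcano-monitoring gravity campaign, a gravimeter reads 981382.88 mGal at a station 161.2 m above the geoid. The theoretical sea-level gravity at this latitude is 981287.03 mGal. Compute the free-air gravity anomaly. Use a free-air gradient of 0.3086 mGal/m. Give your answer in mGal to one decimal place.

145.6

Free-air correction = 0.3086 × 161.2 = 49.75 mGal
Free-air anomaly = 981382.88 − 981287.03 + (49.75) = 145.60 mGal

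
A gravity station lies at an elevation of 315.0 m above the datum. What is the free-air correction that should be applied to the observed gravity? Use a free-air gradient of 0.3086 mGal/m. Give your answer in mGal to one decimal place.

Free-air correction = 0.3086 × 315.0 = 97.2 mGal

97.2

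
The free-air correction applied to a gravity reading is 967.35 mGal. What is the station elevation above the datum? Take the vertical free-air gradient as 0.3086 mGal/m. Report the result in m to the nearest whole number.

3135

h = 967.35 / 0.3086 = 3134.64 m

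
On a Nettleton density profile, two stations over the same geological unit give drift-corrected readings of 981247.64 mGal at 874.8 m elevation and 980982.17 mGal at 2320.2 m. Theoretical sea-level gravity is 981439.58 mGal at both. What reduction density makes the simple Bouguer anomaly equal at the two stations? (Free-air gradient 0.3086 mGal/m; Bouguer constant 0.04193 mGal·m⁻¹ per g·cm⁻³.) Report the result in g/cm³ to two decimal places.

2.98

Δg_obs = 980982.17 − 981247.64 = -265.47 mGal over Δh = 2320.2 − 874.8 = 1445.4 m
Equal Bouguer anomalies ⇒ Δg_obs + (0.3086 − 0.04193ρ)·Δh = 0
0.3086 − 0.04193ρ = −Δg_obs/Δh = 0.18367
ρ = (0.3086 − 0.18367) / 0.04193 = 2.98 g/cm³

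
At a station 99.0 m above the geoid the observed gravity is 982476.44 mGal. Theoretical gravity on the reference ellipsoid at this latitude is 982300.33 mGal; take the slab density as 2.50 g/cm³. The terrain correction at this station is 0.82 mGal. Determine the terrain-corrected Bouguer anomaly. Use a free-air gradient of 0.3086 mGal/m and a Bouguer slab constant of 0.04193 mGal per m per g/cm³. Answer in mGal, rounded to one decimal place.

Free-air correction = 0.3086 × 99.0 = 30.55 mGal
Free-air anomaly = 982476.44 − 982300.33 + (30.55) = 206.66 mGal
Bouguer slab correction = 0.04193 × 2.50 × 99.0 = 10.38 mGal
Simple Bouguer anomaly = 206.66 − (10.38) = 196.28 mGal
Complete Bouguer anomaly = 196.28 + 0.82 = 197.10 mGal

197.1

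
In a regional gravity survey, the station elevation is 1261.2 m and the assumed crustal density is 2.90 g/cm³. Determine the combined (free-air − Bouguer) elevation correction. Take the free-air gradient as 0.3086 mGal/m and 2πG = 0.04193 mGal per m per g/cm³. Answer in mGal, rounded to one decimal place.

235.8

Combined gradient = 0.3086 − 0.04193 × 2.90 = 0.1870030 mGal/m
Combined elevation correction = 0.1870030 × 1261.2 = 235.8 mGal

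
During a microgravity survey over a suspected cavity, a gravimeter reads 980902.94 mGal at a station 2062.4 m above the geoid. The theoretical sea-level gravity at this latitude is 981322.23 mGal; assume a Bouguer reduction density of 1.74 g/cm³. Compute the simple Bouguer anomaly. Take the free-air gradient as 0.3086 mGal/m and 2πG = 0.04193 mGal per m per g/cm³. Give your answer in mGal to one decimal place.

66.7

Free-air correction = 0.3086 × 2062.4 = 636.46 mGal
Free-air anomaly = 980902.94 − 981322.23 + (636.46) = 217.17 mGal
Bouguer slab correction = 0.04193 × 1.74 × 2062.4 = 150.47 mGal
Simple Bouguer anomaly = 217.17 − (150.47) = 66.70 mGal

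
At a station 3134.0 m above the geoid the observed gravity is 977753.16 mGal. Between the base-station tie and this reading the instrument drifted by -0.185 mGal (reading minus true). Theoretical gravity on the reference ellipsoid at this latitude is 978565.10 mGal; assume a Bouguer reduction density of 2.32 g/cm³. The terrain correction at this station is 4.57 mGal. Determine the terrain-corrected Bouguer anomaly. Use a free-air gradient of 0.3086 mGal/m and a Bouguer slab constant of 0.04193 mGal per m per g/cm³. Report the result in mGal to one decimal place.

Drift-corrected reading = 977753.16 − (-0.185) = 977753.345 mGal
Free-air correction = 0.3086 × 3134.0 = 967.15 mGal
Free-air anomaly = 977753.345 − 978565.10 + (967.15) = 155.395 mGal
Bouguer slab correction = 0.04193 × 2.32 × 3134.0 = 304.87 mGal
Simple Bouguer anomaly = 155.395 − (304.87) = -149.475 mGal
Complete Bouguer anomaly = -149.475 + 4.57 = -144.905 mGal

-144.9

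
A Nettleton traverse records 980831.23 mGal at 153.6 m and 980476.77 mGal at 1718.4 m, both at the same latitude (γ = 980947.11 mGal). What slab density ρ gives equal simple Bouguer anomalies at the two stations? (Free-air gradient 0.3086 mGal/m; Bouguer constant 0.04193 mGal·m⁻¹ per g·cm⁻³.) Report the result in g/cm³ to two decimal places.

1.96

Δg_obs = 980476.77 − 980831.23 = -354.46 mGal over Δh = 1718.4 − 153.6 = 1564.8 m
Equal Bouguer anomalies ⇒ Δg_obs + (0.3086 − 0.04193ρ)·Δh = 0
0.3086 − 0.04193ρ = −Δg_obs/Δh = 0.22652
ρ = (0.3086 − 0.22652) / 0.04193 = 1.96 g/cm³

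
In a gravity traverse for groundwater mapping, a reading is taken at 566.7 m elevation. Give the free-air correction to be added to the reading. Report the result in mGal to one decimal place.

Free-air correction = 0.3086 × 566.7 = 174.9 mGal

174.9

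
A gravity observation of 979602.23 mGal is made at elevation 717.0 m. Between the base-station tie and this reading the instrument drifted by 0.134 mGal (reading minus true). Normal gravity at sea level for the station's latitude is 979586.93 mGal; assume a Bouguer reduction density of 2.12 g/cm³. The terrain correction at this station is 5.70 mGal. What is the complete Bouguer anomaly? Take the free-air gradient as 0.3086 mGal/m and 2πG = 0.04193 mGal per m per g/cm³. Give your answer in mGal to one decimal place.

178.4

Drift-corrected reading = 979602.23 − (0.134) = 979602.096 mGal
Free-air correction = 0.3086 × 717.0 = 221.27 mGal
Free-air anomaly = 979602.096 − 979586.93 + (221.27) = 236.436 mGal
Bouguer slab correction = 0.04193 × 2.12 × 717.0 = 63.74 mGal
Simple Bouguer anomaly = 236.436 − (63.74) = 172.696 mGal
Complete Bouguer anomaly = 172.696 + 5.70 = 178.396 mGal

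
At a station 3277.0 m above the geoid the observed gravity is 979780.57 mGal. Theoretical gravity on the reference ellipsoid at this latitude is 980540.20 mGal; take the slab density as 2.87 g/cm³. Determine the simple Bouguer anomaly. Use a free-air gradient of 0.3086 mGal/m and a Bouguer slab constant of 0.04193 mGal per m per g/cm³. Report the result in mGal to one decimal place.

Free-air correction = 0.3086 × 3277.0 = 1011.28 mGal
Free-air anomaly = 979780.57 − 980540.20 + (1011.28) = 251.65 mGal
Bouguer slab correction = 0.04193 × 2.87 × 3277.0 = 394.35 mGal
Simple Bouguer anomaly = 251.65 − (394.35) = -142.70 mGal

-142.7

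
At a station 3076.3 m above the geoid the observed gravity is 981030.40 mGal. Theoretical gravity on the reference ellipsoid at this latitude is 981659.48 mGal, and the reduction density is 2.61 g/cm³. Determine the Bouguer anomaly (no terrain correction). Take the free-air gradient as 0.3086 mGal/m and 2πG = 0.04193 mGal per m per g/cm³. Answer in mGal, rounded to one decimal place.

-16.4

Free-air correction = 0.3086 × 3076.3 = 949.35 mGal
Free-air anomaly = 981030.40 − 981659.48 + (949.35) = 320.27 mGal
Bouguer slab correction = 0.04193 × 2.61 × 3076.3 = 336.66 mGal
Simple Bouguer anomaly = 320.27 − (336.66) = -16.39 mGal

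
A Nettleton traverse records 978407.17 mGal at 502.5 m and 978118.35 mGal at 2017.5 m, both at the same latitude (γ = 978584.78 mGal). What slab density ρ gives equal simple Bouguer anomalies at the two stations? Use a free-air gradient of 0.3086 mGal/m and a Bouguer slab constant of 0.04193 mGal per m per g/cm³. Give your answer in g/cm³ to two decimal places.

Δg_obs = 978118.35 − 978407.17 = -288.82 mGal over Δh = 2017.5 − 502.5 = 1515.0 m
Equal Bouguer anomalies ⇒ Δg_obs + (0.3086 − 0.04193ρ)·Δh = 0
0.3086 − 0.04193ρ = −Δg_obs/Δh = 0.19064
ρ = (0.3086 − 0.19064) / 0.04193 = 2.81 g/cm³

2.81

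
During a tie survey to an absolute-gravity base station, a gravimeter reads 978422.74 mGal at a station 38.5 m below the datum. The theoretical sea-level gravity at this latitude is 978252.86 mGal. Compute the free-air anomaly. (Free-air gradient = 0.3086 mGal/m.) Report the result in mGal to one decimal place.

Free-air correction = 0.3086 × -38.5 = -11.88 mGal
Free-air anomaly = 978422.74 − 978252.86 + (-11.88) = 158.00 mGal

158.0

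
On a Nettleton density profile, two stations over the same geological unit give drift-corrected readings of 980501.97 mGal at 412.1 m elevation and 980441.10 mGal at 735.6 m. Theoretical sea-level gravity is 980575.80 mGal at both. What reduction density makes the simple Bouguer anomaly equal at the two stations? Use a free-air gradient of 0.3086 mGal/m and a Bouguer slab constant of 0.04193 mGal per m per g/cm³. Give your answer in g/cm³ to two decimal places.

2.87

Δg_obs = 980441.10 − 980501.97 = -60.87 mGal over Δh = 735.6 − 412.1 = 323.5 m
Equal Bouguer anomalies ⇒ Δg_obs + (0.3086 − 0.04193ρ)·Δh = 0
0.3086 − 0.04193ρ = −Δg_obs/Δh = 0.18816
ρ = (0.3086 − 0.18816) / 0.04193 = 2.87 g/cm³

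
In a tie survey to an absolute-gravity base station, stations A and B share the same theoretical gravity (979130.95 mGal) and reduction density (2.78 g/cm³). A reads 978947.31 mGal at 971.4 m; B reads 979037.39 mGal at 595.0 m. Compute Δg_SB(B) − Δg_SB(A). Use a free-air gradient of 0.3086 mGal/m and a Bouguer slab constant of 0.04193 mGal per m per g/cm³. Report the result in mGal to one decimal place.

17.8

Δg_SB(A) = 978947.31 − 979130.95 + 0.3086×971.4 − 0.04193×2.78×971.4 = 2.90 mGal
Δg_SB(B) = 979037.39 − 979130.95 + 0.3086×595.0 − 0.04193×2.78×595.0 = 20.70 mGal
Difference = 20.70 − (2.90) = 17.80 mGal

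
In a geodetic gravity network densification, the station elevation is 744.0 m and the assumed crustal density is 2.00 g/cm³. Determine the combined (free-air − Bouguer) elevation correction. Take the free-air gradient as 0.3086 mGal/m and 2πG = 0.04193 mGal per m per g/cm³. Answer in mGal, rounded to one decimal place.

167.2

Combined gradient = 0.3086 − 0.04193 × 2.00 = 0.2247400 mGal/m
Combined elevation correction = 0.2247400 × 744.0 = 167.2 mGal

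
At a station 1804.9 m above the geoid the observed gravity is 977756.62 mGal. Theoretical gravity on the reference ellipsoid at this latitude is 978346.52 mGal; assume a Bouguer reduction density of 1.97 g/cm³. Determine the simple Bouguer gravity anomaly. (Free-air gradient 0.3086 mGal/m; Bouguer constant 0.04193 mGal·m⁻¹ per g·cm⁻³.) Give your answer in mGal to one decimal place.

Free-air correction = 0.3086 × 1804.9 = 556.99 mGal
Free-air anomaly = 977756.62 − 978346.52 + (556.99) = -32.91 mGal
Bouguer slab correction = 0.04193 × 1.97 × 1804.9 = 149.09 mGal
Simple Bouguer anomaly = -32.91 − (149.09) = -182.00 mGal

-182.0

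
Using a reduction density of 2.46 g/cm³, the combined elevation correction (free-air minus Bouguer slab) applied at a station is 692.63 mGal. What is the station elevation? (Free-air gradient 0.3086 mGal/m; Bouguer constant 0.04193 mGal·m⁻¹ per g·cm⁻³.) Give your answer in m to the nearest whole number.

Combined gradient = 0.3086 − 0.04193 × 2.46 = 0.2054522 mGal/m
h = 692.63 / 0.2054522 = 3371.25 m

3371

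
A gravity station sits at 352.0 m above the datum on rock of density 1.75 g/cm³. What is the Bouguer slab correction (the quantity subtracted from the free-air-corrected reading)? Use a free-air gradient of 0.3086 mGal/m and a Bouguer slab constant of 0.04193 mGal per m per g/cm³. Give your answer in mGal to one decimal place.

Bouguer slab correction = 0.04193 × 1.75 × 352.0 = 25.8 mGal

25.8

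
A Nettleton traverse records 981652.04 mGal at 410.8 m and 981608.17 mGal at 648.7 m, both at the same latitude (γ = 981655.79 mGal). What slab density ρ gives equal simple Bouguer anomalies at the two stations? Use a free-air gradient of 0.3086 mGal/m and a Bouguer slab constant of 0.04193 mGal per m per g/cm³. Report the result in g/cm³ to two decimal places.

Δg_obs = 981608.17 − 981652.04 = -43.87 mGal over Δh = 648.7 − 410.8 = 237.9 m
Equal Bouguer anomalies ⇒ Δg_obs + (0.3086 − 0.04193ρ)·Δh = 0
0.3086 − 0.04193ρ = −Δg_obs/Δh = 0.18441
ρ = (0.3086 − 0.18441) / 0.04193 = 2.96 g/cm³

2.96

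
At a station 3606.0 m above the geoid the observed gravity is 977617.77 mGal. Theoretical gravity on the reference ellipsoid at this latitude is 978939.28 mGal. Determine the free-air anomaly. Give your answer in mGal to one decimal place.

-208.7

Free-air correction = 0.3086 × 3606.0 = 1112.81 mGal
Free-air anomaly = 977617.77 − 978939.28 + (1112.81) = -208.70 mGal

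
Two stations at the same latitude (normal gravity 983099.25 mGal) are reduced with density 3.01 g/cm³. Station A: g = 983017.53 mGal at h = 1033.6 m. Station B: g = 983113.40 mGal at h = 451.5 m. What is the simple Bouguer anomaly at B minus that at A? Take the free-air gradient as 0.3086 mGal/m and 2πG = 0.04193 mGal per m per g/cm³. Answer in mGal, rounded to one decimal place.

Δg_SB(A) = 983017.53 − 983099.25 + 0.3086×1033.6 − 0.04193×3.01×1033.6 = 106.80 mGal
Δg_SB(B) = 983113.40 − 983099.25 + 0.3086×451.5 − 0.04193×3.01×451.5 = 96.50 mGal
Difference = 96.50 − (106.80) = -10.30 mGal

-10.3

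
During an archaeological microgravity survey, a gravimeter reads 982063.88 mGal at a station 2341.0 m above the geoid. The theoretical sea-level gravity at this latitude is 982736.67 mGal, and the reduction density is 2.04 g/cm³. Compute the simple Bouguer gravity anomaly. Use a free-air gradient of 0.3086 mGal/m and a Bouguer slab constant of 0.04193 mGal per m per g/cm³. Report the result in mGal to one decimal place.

-150.6

Free-air correction = 0.3086 × 2341.0 = 722.43 mGal
Free-air anomaly = 982063.88 − 982736.67 + (722.43) = 49.64 mGal
Bouguer slab correction = 0.04193 × 2.04 × 2341.0 = 200.24 mGal
Simple Bouguer anomaly = 49.64 − (200.24) = -150.60 mGal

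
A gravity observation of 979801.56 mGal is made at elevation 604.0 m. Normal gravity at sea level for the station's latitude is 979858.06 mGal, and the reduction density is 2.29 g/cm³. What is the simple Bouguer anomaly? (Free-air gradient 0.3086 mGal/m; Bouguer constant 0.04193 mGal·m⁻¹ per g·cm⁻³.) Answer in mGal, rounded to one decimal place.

Free-air correction = 0.3086 × 604.0 = 186.39 mGal
Free-air anomaly = 979801.56 − 979858.06 + (186.39) = 129.89 mGal
Bouguer slab correction = 0.04193 × 2.29 × 604.0 = 58.00 mGal
Simple Bouguer anomaly = 129.89 − (58.00) = 71.89 mGal

71.9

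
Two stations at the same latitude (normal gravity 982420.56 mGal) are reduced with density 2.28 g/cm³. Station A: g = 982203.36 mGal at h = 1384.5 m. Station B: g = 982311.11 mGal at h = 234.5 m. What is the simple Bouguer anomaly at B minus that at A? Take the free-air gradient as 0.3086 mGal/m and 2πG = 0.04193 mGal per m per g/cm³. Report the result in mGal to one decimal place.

Δg_SB(A) = 982203.36 − 982420.56 + 0.3086×1384.5 − 0.04193×2.28×1384.5 = 77.70 mGal
Δg_SB(B) = 982311.11 − 982420.56 + 0.3086×234.5 − 0.04193×2.28×234.5 = -59.50 mGal
Difference = -59.50 − (77.70) = -137.20 mGal

-137.2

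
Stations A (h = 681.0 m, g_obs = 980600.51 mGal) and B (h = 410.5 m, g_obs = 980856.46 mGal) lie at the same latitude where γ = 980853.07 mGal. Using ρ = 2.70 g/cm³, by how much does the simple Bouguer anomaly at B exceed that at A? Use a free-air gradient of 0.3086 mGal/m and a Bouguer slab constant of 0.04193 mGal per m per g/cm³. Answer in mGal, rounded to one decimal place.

Δg_SB(A) = 980600.51 − 980853.07 + 0.3086×681.0 − 0.04193×2.70×681.0 = -119.50 mGal
Δg_SB(B) = 980856.46 − 980853.07 + 0.3086×410.5 − 0.04193×2.70×410.5 = 83.60 mGal
Difference = 83.60 − (-119.50) = 203.10 mGal

203.1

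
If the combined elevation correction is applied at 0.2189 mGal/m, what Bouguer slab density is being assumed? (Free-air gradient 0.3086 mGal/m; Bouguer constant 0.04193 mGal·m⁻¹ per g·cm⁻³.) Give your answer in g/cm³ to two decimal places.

2.14

0.2189 = 0.3086 − 0.04193 × ρ
ρ = (0.3086 − 0.2189) / 0.04193 = 2.14 g/cm³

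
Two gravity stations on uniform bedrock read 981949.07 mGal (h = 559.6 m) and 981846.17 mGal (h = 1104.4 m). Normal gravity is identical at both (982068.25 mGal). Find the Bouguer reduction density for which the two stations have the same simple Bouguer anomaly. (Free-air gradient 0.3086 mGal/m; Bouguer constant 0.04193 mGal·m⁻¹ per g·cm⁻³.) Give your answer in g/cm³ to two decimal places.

Δg_obs = 981846.17 − 981949.07 = -102.90 mGal over Δh = 1104.4 − 559.6 = 544.8 m
Equal Bouguer anomalies ⇒ Δg_obs + (0.3086 − 0.04193ρ)·Δh = 0
0.3086 − 0.04193ρ = −Δg_obs/Δh = 0.18888
ρ = (0.3086 − 0.18888) / 0.04193 = 2.86 g/cm³

2.86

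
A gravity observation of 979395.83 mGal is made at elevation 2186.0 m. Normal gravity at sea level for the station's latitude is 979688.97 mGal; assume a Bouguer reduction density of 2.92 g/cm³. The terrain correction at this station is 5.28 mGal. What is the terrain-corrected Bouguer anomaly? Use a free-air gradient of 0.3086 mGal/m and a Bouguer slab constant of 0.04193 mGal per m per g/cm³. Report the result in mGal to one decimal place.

Free-air correction = 0.3086 × 2186.0 = 674.60 mGal
Free-air anomaly = 979395.83 − 979688.97 + (674.60) = 381.46 mGal
Bouguer slab correction = 0.04193 × 2.92 × 2186.0 = 267.64 mGal
Simple Bouguer anomaly = 381.46 − (267.64) = 113.82 mGal
Complete Bouguer anomaly = 113.82 + 5.28 = 119.10 mGal

119.1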